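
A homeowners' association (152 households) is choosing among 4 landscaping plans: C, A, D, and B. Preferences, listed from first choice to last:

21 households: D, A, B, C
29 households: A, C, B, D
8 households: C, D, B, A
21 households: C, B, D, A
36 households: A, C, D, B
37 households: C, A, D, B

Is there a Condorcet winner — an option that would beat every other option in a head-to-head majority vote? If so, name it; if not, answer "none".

A vs C: 86–66 for A.
A vs D: 102–50 for A.
A vs B: 123–29 for A.
A beats every other option head-to-head.

A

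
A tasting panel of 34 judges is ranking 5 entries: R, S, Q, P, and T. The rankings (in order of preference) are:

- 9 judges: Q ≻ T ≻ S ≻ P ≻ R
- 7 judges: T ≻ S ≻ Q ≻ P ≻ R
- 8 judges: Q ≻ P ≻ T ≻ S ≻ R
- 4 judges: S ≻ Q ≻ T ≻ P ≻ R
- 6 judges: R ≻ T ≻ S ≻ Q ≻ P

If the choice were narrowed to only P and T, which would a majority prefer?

T

Voters preferring P to T: 8; preferring T to P: 26.
T wins the head-to-head.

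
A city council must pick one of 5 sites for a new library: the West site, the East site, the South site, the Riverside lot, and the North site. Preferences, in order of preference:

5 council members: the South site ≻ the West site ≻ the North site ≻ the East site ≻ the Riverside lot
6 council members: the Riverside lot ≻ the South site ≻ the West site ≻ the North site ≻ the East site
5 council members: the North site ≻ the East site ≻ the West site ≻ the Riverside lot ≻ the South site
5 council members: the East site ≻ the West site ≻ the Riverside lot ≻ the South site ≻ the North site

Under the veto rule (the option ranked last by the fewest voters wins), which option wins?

the West site

Last-place votes: the West site 0, the East site 6, the South site 5, the Riverside lot 5, the North site 5.
the West site is ranked last by the fewest voters, so the West site wins.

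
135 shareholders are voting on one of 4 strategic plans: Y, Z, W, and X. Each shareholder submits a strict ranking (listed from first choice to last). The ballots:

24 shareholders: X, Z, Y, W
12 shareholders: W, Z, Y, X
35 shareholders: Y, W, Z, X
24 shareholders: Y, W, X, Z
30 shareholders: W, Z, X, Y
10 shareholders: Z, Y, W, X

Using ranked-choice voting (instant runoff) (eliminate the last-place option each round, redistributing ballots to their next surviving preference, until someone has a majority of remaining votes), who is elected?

Round 1: Y 59, Z 10, W 42, X 24. Eliminate Z.
Round 2: Y 69, W 42, X 24. Y has a majority.

Y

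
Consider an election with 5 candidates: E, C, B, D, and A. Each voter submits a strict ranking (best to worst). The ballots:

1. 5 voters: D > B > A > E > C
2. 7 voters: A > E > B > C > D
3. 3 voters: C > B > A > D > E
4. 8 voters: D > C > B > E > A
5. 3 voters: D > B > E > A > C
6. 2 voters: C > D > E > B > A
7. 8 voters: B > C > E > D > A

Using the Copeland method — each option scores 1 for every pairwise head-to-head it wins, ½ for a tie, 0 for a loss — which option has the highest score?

B

E: beats A; loses to C, B, and D → score 1.
C: beats E, D, and A; loses to B → score 3.
B: beats E, C, and A; ties D → score 3.5.
D: beats E and A; ties B; loses to C → score 2.5.
A: loses to E, C, B, and D → score 0.
B has the best pairwise record.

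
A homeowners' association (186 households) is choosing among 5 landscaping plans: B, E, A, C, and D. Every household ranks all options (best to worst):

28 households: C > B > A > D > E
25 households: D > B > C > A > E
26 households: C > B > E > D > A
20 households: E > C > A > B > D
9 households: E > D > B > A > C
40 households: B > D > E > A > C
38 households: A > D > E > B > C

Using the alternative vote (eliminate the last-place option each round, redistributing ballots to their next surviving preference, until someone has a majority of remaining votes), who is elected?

Round 1: B 40, E 29, A 38, C 54, D 25. Eliminate D.
Round 2: B 65, E 29, A 38, C 54. Eliminate E.
Round 3: B 74, A 38, C 74. Eliminate A.
Round 4: B 112, C 74. B has a majority.

B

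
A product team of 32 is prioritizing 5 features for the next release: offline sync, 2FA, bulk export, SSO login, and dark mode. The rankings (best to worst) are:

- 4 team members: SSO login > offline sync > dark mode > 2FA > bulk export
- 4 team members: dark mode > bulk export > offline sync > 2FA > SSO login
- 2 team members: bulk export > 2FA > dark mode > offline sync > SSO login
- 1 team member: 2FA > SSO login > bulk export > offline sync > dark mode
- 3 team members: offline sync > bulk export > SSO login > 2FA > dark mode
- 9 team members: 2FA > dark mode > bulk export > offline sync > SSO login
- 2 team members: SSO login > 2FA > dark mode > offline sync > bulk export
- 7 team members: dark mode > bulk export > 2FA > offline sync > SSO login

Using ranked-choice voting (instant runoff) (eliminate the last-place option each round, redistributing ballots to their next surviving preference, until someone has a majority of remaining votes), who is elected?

Round 1: offline sync 3, 2FA 10, bulk export 2, SSO login 6, dark mode 11. Eliminate bulk export.
Round 2: offline sync 3, 2FA 12, SSO login 6, dark mode 11. Eliminate offline sync.
Round 3: 2FA 12, SSO login 9, dark mode 11. Eliminate SSO login.
Round 4: 2FA 17, dark mode 15. 2FA has a majority.

2FA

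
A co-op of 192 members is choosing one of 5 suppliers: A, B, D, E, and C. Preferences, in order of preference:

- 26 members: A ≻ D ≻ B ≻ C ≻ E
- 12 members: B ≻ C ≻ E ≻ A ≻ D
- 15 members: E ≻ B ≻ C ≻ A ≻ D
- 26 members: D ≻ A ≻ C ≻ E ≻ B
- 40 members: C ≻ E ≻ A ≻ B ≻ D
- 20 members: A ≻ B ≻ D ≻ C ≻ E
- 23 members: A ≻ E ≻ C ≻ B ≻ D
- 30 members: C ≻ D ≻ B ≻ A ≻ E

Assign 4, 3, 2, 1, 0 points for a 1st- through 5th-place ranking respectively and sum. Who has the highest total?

A: 26·4 + 12·1 + 15·1 + 26·3 + 40·2 + 20·4 + 23·4 + 30·1 = 491
B: 26·2 + 12·4 + 15·3 + 26·0 + 40·1 + 20·3 + 23·1 + 30·2 = 328
D: 26·3 + 12·0 + 15·0 + 26·4 + 40·0 + 20·2 + 23·0 + 30·3 = 312
E: 26·0 + 12·2 + 15·4 + 26·1 + 40·3 + 20·0 + 23·3 + 30·0 = 299
C: 26·1 + 12·3 + 15·2 + 26·2 + 40·4 + 20·1 + 23·2 + 30·4 = 490
A has the highest Borda score (491).

A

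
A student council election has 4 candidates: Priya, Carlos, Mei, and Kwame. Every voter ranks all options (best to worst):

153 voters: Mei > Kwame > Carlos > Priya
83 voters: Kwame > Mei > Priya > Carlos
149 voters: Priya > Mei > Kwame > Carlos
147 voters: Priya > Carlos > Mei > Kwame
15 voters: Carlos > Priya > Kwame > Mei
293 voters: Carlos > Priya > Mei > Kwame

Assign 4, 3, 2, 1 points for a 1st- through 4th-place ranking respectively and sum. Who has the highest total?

Priya: 153·1 + 83·2 + 149·4 + 147·4 + 15·3 + 293·3 = 2427
Carlos: 153·2 + 83·1 + 149·1 + 147·3 + 15·4 + 293·4 = 2211
Mei: 153·4 + 83·3 + 149·3 + 147·2 + 15·1 + 293·2 = 2203
Kwame: 153·3 + 83·4 + 149·2 + 147·1 + 15·2 + 293·1 = 1559
Priya has the highest Borda score (2427).

Priya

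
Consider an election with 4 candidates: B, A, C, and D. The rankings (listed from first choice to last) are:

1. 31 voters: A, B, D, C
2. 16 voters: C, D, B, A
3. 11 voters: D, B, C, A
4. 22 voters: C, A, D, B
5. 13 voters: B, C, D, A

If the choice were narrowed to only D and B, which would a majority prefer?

D

Voters preferring D to B: 49; preferring B to D: 44.
D wins the head-to-head.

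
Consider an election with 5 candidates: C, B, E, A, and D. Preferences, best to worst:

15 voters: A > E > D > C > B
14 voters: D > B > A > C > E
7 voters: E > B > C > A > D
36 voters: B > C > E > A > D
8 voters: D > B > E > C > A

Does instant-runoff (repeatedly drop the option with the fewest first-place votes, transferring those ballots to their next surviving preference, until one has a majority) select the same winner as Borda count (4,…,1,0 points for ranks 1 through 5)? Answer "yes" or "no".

yes

Instant-runoff — R1 C 0, B 36, E 7, A 15, D 22 (C out); R2 B 36, E 7, A 15, D 22 (E out); R3 B 43, A 15, D 22 (B winner). Winner: B.
Borda — scores: C 159, B 231, E 161, A 131, D 118. Winner: B.
The two methods agree.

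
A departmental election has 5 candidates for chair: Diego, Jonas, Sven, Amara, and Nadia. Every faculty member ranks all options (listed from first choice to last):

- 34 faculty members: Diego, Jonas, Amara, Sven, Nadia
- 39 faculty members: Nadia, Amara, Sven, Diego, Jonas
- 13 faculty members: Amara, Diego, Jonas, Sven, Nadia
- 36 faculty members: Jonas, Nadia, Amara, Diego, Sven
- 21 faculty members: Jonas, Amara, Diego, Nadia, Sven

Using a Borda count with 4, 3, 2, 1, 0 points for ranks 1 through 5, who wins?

Amara

Diego: 34·4 + 39·1 + 13·3 + 36·1 + 21·2 = 292
Jonas: 34·3 + 39·0 + 13·2 + 36·4 + 21·4 = 356
Sven: 34·1 + 39·2 + 13·1 + 36·0 + 21·0 = 125
Amara: 34·2 + 39·3 + 13·4 + 36·2 + 21·3 = 372
Nadia: 34·0 + 39·4 + 13·0 + 36·3 + 21·1 = 285
Amara has the highest Borda score (372).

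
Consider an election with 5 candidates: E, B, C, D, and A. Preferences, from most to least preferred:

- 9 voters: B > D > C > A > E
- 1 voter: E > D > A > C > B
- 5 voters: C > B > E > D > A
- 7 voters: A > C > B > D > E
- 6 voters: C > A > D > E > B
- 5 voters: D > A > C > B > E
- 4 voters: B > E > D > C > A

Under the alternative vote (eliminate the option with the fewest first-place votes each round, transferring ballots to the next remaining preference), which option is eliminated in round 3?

C

Round 1: E 1, B 13, C 11, D 5, A 7. Eliminate E.
Round 2: B 13, C 11, D 6, A 7. Eliminate D.
Round 3: B 13, C 11, A 13. Eliminate C.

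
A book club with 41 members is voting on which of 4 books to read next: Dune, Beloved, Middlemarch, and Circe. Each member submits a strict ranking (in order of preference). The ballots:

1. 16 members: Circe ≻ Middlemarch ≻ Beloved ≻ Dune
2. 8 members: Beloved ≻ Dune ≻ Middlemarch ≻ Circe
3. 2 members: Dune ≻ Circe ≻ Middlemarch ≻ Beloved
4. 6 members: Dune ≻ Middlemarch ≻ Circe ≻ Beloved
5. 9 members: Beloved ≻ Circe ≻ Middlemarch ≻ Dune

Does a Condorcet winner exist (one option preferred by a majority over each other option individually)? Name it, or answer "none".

Circe

Circe vs Dune: 25–16 for Circe.
Circe vs Beloved: 24–17 for Circe.
Circe vs Middlemarch: 27–14 for Circe.
Circe beats every other option head-to-head.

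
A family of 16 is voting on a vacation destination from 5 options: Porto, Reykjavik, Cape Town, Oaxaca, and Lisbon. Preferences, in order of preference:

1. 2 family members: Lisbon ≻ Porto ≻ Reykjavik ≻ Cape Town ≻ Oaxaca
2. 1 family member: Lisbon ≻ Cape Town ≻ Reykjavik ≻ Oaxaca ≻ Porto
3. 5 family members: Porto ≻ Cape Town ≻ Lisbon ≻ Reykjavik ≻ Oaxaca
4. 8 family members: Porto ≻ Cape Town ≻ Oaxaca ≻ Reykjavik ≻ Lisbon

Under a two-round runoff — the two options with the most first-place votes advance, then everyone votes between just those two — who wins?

Porto

Round 1 first-place votes: Porto 13, Reykjavik 0, Cape Town 0, Oaxaca 0, Lisbon 3.
Porto and Lisbon advance.
Runoff: Porto is preferred to Lisbon by 13 voters; Lisbon by 3.
Porto wins the runoff.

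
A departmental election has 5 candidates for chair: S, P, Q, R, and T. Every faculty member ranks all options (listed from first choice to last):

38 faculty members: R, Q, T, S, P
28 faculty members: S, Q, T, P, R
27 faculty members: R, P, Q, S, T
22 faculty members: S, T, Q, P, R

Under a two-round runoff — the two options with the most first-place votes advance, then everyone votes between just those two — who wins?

Round 1 first-place votes: S 50, P 0, Q 0, R 65, T 0.
R and S advance.
Runoff: R is preferred to S by 65 voters; S by 50.
R wins the runoff.

R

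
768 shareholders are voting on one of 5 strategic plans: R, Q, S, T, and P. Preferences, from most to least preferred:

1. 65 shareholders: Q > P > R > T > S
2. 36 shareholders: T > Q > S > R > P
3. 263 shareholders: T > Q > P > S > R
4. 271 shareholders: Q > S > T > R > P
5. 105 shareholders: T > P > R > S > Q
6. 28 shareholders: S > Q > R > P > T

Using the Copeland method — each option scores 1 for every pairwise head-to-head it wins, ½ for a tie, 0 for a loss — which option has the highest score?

R: loses to Q, S, T, and P → score 0.
Q: beats R, S, and P; loses to T → score 3.
S: beats R; loses to Q, T, and P → score 1.
T: beats R, Q, S, and P → score 4.
P: beats R and S; loses to Q and T → score 2.
T has the best pairwise record.

T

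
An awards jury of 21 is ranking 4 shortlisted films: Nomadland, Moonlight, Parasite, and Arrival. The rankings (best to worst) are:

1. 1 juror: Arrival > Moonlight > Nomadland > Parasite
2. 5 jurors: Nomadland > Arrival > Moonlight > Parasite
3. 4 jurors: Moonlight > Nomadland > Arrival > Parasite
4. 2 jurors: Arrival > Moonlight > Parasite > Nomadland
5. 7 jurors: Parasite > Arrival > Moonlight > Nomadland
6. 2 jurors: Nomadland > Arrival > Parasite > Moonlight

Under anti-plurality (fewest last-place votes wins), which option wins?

Arrival

Last-place votes: Nomadland 9, Moonlight 2, Parasite 10, Arrival 0.
Arrival is ranked last by the fewest voters, so Arrival wins.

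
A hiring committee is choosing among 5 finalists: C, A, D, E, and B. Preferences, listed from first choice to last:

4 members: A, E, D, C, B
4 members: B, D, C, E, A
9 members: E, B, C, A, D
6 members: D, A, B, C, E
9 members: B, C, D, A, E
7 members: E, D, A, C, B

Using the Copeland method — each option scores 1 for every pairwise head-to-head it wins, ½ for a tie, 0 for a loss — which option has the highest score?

E

C: beats A; loses to D, E, and B → score 1.
A: loses to C, D, E, and B → score 0.
D: beats C and A; loses to E and B → score 2.
E: beats C, A, D, and B → score 4.
B: beats C, A, and D; loses to E → score 3.
E has the best pairwise record.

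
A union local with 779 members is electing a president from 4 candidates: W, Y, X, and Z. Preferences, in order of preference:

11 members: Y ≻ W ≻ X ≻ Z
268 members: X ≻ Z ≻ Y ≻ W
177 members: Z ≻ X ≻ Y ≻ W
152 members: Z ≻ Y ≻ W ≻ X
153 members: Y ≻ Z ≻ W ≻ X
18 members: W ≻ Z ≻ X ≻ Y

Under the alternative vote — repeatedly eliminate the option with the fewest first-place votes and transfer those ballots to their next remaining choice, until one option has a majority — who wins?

Z

Round 1: W 18, Y 164, X 268, Z 329. Eliminate W.
Round 2: Y 164, X 268, Z 347. Eliminate Y.
Round 3: X 279, Z 500. Z has a majority.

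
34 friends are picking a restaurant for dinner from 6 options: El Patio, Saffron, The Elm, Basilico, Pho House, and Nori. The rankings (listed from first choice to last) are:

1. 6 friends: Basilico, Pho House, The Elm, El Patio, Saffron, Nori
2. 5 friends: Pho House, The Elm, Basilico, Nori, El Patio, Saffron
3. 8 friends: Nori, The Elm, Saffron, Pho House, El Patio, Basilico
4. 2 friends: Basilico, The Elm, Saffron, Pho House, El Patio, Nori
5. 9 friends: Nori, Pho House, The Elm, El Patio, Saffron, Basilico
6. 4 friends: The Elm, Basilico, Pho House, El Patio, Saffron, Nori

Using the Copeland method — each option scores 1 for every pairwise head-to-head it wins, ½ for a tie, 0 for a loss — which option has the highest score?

El Patio: beats Saffron; ties Basilico; loses to The Elm, Pho House, and Nori → score 1.5.
Saffron: ties Basilico; loses to El Patio, The Elm, Pho House, and Nori → score 0.5.
The Elm: beats El Patio, Saffron, and Basilico; ties Nori; loses to Pho House → score 3.5.
Basilico: ties El Patio, Saffron, and Nori; loses to The Elm and Pho House → score 1.5.
Pho House: beats El Patio, Saffron, The Elm, and Basilico; ties Nori → score 4.5.
Nori: beats El Patio and Saffron; ties The Elm, Basilico, and Pho House → score 3.5.
Pho House has the best pairwise record.

Pho House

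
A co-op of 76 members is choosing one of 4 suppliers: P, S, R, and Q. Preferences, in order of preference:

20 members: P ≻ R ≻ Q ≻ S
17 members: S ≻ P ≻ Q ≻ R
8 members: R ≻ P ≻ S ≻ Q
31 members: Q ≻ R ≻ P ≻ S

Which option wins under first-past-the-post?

Q

First-place votes: P 20, S 17, R 8, Q 31.
Q has the most first-place votes.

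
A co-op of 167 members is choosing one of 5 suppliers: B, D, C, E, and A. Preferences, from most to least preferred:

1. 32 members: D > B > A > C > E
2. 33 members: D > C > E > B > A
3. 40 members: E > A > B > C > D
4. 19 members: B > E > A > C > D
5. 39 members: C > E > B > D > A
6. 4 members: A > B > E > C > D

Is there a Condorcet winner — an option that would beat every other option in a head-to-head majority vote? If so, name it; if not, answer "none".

Checking pairwise contests:
E beats B 112–55.
B beats D 102–65.
B beats C 95–72.
C beats E 104–63.
B beats A 123–44.
Every option loses at least one head-to-head, so there is no Condorcet winner.

none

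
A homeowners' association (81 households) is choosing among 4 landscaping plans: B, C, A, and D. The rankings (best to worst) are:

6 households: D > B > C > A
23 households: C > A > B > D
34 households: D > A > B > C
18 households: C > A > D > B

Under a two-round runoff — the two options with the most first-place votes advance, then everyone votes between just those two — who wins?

C

Round 1 first-place votes: B 0, C 41, A 0, D 40.
C and D advance.
Runoff: C is preferred to D by 41 voters; D by 40.
C wins the runoff.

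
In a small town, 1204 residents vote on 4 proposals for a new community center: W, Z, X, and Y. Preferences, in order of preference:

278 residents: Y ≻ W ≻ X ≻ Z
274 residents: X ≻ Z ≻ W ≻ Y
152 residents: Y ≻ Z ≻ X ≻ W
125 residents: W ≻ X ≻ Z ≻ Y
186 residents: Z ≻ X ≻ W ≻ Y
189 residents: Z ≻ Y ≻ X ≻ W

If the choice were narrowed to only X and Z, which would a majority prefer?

X

Voters preferring X to Z: 677; preferring Z to X: 527.
X wins the head-to-head.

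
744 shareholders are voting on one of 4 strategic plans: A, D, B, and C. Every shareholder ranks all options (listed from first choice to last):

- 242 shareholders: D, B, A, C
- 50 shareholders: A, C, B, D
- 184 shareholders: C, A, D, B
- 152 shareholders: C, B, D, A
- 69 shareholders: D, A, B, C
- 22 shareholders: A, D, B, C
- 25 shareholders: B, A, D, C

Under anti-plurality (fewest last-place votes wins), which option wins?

D

Last-place votes: A 152, D 50, B 184, C 358.
D is ranked last by the fewest voters, so D wins.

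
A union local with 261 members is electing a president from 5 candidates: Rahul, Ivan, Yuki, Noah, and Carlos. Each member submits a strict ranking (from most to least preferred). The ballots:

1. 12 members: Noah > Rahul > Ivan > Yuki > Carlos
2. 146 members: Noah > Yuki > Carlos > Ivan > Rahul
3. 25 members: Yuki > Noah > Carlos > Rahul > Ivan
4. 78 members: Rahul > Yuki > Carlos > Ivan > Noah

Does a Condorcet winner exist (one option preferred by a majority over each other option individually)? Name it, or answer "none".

Noah vs Rahul: 183–78 for Noah.
Noah vs Ivan: 183–78 for Noah.
Noah vs Yuki: 158–103 for Noah.
Noah vs Carlos: 183–78 for Noah.
Noah beats every other option head-to-head.

Noah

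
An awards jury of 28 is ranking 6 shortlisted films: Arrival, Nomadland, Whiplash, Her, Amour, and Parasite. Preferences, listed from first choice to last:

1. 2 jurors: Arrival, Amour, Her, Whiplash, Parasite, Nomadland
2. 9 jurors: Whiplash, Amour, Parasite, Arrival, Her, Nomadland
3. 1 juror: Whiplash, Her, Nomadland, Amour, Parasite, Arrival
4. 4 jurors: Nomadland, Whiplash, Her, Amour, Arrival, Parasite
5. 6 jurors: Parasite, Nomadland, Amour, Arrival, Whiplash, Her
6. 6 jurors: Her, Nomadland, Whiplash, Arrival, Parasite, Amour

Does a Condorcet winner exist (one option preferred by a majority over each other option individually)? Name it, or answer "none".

Checking pairwise contests:
Nomadland beats Arrival 17–11.
Her beats Nomadland 18–10.
Nomadland beats Whiplash 16–12.
Arrival beats Her 17–11.
Nomadland beats Amour 17–11.
Whiplash beats Parasite 22–6.
Every option loses at least one head-to-head, so there is no Condorcet winner.

none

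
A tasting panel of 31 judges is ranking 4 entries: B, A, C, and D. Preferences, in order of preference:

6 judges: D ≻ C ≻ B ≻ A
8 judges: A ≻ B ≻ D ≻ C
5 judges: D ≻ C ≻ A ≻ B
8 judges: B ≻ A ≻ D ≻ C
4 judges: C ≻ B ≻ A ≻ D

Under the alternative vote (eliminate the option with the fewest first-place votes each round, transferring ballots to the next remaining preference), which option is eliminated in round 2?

A

Round 1: B 8, A 8, C 4, D 11. Eliminate C.
Round 2: B 12, A 8, D 11. Eliminate A.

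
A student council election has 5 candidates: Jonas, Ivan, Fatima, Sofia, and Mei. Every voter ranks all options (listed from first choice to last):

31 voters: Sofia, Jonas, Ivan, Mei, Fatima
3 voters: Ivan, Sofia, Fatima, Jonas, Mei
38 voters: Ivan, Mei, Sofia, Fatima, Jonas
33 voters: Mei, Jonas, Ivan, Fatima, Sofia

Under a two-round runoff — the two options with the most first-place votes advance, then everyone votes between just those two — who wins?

Ivan

Round 1 first-place votes: Jonas 0, Ivan 41, Fatima 0, Sofia 31, Mei 33.
Ivan and Mei advance.
Runoff: Ivan is preferred to Mei by 72 voters; Mei by 33.
Ivan wins the runoff.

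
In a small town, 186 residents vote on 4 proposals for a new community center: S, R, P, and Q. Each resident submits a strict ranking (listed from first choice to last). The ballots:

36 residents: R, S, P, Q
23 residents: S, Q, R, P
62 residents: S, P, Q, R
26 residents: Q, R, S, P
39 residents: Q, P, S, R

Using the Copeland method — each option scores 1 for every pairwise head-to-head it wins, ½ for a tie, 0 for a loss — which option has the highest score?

S: beats R, P, and Q → score 3.
R: loses to S, P, and Q → score 0.
P: beats R and Q; loses to S → score 2.
Q: beats R; loses to S and P → score 1.
S has the best pairwise record.

S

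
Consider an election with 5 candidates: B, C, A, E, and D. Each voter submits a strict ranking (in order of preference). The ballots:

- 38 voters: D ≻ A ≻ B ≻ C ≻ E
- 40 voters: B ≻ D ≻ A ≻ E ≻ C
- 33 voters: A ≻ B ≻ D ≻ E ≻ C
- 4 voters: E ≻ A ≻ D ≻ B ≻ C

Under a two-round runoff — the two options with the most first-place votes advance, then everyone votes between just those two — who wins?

B

Round 1 first-place votes: B 40, C 0, A 33, E 4, D 38.
B and D advance.
Runoff: B is preferred to D by 73 voters; D by 42.
B wins the runoff.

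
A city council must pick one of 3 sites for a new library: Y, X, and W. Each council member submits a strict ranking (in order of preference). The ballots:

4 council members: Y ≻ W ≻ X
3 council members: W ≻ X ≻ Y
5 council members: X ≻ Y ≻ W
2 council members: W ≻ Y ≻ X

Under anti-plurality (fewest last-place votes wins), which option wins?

Last-place votes: Y 3, X 6, W 5.
Y is ranked last by the fewest voters, so Y wins.

Y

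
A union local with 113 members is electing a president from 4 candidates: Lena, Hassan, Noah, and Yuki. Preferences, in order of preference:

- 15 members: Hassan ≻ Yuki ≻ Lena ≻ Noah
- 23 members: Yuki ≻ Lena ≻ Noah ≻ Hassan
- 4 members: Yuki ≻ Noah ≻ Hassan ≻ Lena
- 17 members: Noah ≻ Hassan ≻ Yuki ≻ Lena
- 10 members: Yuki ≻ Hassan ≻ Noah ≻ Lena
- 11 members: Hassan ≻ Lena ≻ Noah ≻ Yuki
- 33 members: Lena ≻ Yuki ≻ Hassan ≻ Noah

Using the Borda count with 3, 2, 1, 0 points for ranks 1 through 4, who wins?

Lena: 15·1 + 23·2 + 4·0 + 17·0 + 10·0 + 11·2 + 33·3 = 182
Hassan: 15·3 + 23·0 + 4·1 + 17·2 + 10·2 + 11·3 + 33·1 = 169
Noah: 15·0 + 23·1 + 4·2 + 17·3 + 10·1 + 11·1 + 33·0 = 103
Yuki: 15·2 + 23·3 + 4·3 + 17·1 + 10·3 + 11·0 + 33·2 = 224
Yuki has the highest Borda score (224).

Yuki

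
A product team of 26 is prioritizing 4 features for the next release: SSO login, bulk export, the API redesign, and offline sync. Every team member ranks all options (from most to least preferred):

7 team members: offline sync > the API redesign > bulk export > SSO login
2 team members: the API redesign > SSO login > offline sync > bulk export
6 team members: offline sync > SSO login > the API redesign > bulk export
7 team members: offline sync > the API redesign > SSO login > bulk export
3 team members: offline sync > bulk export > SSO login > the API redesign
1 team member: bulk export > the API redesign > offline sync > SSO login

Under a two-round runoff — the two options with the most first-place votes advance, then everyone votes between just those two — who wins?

offline sync

Round 1 first-place votes: SSO login 0, bulk export 1, the API redesign 2, offline sync 23.
offline sync and the API redesign advance.
Runoff: offline sync is preferred to the API redesign by 23 voters; the API redesign by 3.
offline sync wins the runoff.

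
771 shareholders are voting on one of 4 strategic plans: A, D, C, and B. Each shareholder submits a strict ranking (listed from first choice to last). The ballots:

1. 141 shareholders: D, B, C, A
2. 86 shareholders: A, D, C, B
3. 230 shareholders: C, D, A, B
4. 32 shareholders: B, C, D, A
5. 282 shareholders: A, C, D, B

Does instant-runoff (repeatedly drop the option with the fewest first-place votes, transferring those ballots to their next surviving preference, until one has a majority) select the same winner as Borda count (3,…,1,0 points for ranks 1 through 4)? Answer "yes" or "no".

Instant-runoff — R1 A 368, D 141, C 230, B 32 (B out); R2 A 368, D 141, C 262 (D out); R3 A 368, C 403 (C winner). Winner: C.
Borda — scores: A 1334, D 1369, C 1545, B 378. Winner: C.
The two methods agree.

yes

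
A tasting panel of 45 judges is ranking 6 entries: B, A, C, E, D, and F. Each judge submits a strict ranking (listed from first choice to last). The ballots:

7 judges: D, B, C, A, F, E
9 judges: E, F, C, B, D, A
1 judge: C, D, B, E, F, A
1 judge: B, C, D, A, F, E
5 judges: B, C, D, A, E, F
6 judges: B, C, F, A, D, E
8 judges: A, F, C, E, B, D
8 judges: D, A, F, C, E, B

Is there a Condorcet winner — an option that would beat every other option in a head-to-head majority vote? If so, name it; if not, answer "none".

Checking pairwise contests:
C beats B 26–19.
B beats A 29–16.
F beats C 25–20.
A beats E 35–10.
B beats D 29–16.
A beats F 29–16.
Every option loses at least one head-to-head, so there is no Condorcet winner.

none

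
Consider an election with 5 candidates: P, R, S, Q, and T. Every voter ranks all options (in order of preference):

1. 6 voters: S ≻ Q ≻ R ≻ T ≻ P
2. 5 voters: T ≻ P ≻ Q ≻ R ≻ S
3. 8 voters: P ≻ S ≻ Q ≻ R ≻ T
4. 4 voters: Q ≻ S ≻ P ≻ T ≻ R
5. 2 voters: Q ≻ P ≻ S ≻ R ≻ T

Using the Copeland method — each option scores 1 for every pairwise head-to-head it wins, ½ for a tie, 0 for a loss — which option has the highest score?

P

P: beats R, S, Q, and T → score 4.
R: beats T; loses to P, S, and Q → score 1.
S: beats R, Q, and T; loses to P → score 3.
Q: beats R and T; loses to P and S → score 2.
T: loses to P, R, S, and Q → score 0.
P has the best pairwise record.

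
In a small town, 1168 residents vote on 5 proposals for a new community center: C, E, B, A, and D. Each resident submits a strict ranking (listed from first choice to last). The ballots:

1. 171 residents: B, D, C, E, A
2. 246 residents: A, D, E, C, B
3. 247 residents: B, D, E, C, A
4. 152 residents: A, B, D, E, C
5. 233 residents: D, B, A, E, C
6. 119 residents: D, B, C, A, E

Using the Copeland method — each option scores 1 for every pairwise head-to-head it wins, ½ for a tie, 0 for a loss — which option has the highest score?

C: loses to E, B, A, and D → score 0.
E: beats C; loses to B, A, and D → score 1.
B: beats C, E, and A; loses to D → score 3.
A: beats C and E; loses to B and D → score 2.
D: beats C, E, B, and A → score 4.
D has the best pairwise record.

D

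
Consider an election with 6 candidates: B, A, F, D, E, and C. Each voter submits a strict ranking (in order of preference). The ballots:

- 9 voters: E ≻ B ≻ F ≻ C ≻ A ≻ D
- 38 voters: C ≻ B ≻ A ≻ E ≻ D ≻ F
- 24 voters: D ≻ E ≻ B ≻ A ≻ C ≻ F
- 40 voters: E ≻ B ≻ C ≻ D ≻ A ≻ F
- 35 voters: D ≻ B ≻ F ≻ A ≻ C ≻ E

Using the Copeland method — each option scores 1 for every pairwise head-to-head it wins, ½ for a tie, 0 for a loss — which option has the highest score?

B

B: beats A, F, D, and C; ties E → score 4.5.
A: beats F; ties E; loses to B, D, and C → score 1.5.
F: loses to B, A, D, E, and C → score 0.
D: beats A and F; loses to B, E, and C → score 2.
E: beats F and D; ties B, A, and C → score 3.5.
C: beats A, F, and D; ties E; loses to B → score 3.5.
B has the best pairwise record.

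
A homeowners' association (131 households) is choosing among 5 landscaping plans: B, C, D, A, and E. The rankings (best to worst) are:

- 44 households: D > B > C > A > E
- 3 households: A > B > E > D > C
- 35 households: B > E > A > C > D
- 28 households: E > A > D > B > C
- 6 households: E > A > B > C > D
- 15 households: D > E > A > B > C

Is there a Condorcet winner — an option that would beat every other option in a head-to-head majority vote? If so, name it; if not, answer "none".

none

Checking pairwise contests:
D beats B 87–44.
B beats C 131–0.
A beats D 72–59.
B beats A 79–52.
B beats E 82–49.
Every option loses at least one head-to-head, so there is no Condorcet winner.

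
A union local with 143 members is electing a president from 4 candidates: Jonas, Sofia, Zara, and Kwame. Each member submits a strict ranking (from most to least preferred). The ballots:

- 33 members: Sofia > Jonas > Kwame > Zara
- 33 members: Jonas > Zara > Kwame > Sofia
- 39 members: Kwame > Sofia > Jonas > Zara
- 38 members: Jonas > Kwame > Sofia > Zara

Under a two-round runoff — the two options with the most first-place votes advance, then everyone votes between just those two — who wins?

Round 1 first-place votes: Jonas 71, Sofia 33, Zara 0, Kwame 39.
Jonas and Kwame advance.
Runoff: Jonas is preferred to Kwame by 104 voters; Kwame by 39.
Jonas wins the runoff.

Jonas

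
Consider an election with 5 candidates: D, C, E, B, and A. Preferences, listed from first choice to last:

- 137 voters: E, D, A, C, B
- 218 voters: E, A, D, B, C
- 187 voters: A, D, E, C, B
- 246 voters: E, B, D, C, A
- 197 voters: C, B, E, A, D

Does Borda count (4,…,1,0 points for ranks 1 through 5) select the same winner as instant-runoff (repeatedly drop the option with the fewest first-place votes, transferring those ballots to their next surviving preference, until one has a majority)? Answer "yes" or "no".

yes

Borda — scores: D 1900, C 1358, E 3172, B 1547, A 1873. Winner: E.
Instant-runoff — R1 D 0, C 197, E 601, B 0, A 187 (E winner). Winner: E.
The two methods agree.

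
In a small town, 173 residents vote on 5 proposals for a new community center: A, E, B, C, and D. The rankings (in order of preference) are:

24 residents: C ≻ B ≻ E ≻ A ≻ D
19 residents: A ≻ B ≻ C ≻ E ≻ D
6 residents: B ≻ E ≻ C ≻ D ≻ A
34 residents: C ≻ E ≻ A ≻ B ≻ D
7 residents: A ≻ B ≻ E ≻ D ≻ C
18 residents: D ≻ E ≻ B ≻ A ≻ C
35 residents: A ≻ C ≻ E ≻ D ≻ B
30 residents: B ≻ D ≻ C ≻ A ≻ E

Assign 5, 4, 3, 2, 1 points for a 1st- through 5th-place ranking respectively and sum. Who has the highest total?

C

A: 24·2 + 19·5 + 6·1 + 34·3 + 7·5 + 18·2 + 35·5 + 30·2 = 557
E: 24·3 + 19·2 + 6·4 + 34·4 + 7·3 + 18·4 + 35·3 + 30·1 = 498
B: 24·4 + 19·4 + 6·5 + 34·2 + 7·4 + 18·3 + 35·1 + 30·5 = 537
C: 24·5 + 19·3 + 6·3 + 34·5 + 7·1 + 18·1 + 35·4 + 30·3 = 620
D: 24·1 + 19·1 + 6·2 + 34·1 + 7·2 + 18·5 + 35·2 + 30·4 = 383
C has the highest Borda score (620).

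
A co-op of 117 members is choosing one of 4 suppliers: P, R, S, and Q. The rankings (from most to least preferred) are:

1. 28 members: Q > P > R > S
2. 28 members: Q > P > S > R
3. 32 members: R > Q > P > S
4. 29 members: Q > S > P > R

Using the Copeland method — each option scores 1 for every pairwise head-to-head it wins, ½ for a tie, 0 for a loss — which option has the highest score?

P: beats R and S; loses to Q → score 2.
R: beats S; loses to P and Q → score 1.
S: loses to P, R, and Q → score 0.
Q: beats P, R, and S → score 3.
Q has the best pairwise record.

Q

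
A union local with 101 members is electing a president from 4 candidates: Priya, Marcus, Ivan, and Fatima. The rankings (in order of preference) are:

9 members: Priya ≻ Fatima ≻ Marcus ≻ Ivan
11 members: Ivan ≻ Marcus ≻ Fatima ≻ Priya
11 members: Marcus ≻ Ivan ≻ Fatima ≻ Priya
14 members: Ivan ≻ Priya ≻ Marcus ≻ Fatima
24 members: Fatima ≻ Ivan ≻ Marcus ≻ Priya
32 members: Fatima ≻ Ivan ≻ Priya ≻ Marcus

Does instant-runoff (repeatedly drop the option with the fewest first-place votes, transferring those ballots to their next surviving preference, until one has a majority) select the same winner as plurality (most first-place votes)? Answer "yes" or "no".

yes

Instant-runoff — R1 Priya 9, Marcus 11, Ivan 25, Fatima 56 (Fatima winner). Winner: Fatima.
Plurality — first-place votes: Priya 9, Marcus 11, Ivan 25, Fatima 56. Winner: Fatima.
The two methods agree.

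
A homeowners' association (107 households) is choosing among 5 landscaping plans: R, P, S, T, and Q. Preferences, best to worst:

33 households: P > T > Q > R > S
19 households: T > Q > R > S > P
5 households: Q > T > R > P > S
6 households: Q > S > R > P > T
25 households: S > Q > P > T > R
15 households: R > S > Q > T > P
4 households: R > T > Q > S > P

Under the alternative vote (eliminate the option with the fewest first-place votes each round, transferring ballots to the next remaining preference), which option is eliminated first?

Q

Round 1: R 19, P 33, S 25, T 19, Q 11. Eliminate Q.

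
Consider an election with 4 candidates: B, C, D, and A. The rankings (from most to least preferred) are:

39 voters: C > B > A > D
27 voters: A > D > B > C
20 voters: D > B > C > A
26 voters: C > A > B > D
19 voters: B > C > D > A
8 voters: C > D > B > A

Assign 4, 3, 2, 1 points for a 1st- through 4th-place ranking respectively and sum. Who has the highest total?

C

B: 39·3 + 27·2 + 20·3 + 26·2 + 19·4 + 8·2 = 375
C: 39·4 + 27·1 + 20·2 + 26·4 + 19·3 + 8·4 = 416
D: 39·1 + 27·3 + 20·4 + 26·1 + 19·2 + 8·3 = 288
A: 39·2 + 27·4 + 20·1 + 26·3 + 19·1 + 8·1 = 311
C has the highest Borda score (416).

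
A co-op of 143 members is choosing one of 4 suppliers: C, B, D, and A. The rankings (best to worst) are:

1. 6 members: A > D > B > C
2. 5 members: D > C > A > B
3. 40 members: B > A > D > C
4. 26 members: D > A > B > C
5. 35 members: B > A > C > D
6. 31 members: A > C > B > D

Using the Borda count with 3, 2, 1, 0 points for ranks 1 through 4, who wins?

A

C: 6·0 + 5·2 + 40·0 + 26·0 + 35·1 + 31·2 = 107
B: 6·1 + 5·0 + 40·3 + 26·1 + 35·3 + 31·1 = 288
D: 6·2 + 5·3 + 40·1 + 26·3 + 35·0 + 31·0 = 145
A: 6·3 + 5·1 + 40·2 + 26·2 + 35·2 + 31·3 = 318
A has the highest Borda score (318).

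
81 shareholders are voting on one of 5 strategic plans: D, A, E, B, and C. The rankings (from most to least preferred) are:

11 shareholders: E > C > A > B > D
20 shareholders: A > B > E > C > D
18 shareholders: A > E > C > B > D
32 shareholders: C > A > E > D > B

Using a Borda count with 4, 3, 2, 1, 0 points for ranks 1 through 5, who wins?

D: 11·0 + 20·0 + 18·0 + 32·1 = 32
A: 11·2 + 20·4 + 18·4 + 32·3 = 270
E: 11·4 + 20·2 + 18·3 + 32·2 = 202
B: 11·1 + 20·3 + 18·1 + 32·0 = 89
C: 11·3 + 20·1 + 18·2 + 32·4 = 217
A has the highest Borda score (270).

A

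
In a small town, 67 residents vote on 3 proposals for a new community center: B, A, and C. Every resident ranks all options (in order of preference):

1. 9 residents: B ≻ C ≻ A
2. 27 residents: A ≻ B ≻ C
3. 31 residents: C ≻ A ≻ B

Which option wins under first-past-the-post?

C

First-place votes: B 9, A 27, C 31.
C has the most first-place votes.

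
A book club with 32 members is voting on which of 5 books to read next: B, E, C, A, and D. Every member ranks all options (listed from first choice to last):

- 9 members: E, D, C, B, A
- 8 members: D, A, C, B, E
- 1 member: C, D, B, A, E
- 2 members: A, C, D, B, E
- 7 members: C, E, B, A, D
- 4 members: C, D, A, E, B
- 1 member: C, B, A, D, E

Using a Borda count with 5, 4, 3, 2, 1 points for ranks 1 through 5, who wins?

C

B: 9·2 + 8·2 + 1·3 + 2·2 + 7·3 + 4·1 + 1·4 = 70
E: 9·5 + 8·1 + 1·1 + 2·1 + 7·4 + 4·2 + 1·1 = 93
C: 9·3 + 8·3 + 1·5 + 2·4 + 7·5 + 4·5 + 1·5 = 124
A: 9·1 + 8·4 + 1·2 + 2·5 + 7·2 + 4·3 + 1·3 = 82
D: 9·4 + 8·5 + 1·4 + 2·3 + 7·1 + 4·4 + 1·2 = 111
C has the highest Borda score (124).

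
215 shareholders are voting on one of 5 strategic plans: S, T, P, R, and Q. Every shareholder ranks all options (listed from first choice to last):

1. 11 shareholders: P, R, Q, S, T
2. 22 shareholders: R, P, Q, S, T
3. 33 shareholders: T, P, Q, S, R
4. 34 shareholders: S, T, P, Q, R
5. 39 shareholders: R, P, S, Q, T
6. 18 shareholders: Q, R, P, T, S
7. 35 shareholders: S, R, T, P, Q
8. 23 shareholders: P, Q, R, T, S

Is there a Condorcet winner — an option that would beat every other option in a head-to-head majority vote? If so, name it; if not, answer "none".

Checking pairwise contests:
P beats S 146–69.
S beats T 141–74.
R beats P 114–101.
Q beats R 108–107.
S beats Q 108–107.
Every option loses at least one head-to-head, so there is no Condorcet winner.

none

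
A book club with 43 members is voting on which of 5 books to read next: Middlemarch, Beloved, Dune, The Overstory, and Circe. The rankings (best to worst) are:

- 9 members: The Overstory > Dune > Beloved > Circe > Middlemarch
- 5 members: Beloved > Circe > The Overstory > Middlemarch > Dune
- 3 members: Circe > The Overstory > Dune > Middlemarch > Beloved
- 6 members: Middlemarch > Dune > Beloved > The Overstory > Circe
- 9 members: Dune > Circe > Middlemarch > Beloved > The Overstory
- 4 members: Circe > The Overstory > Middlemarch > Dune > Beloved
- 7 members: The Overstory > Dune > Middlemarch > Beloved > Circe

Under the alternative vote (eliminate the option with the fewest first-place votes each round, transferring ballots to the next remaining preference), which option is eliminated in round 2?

Middlemarch

Round 1: Middlemarch 6, Beloved 5, Dune 9, The Overstory 16, Circe 7. Eliminate Beloved.
Round 2: Middlemarch 6, Dune 9, The Overstory 16, Circe 12. Eliminate Middlemarch.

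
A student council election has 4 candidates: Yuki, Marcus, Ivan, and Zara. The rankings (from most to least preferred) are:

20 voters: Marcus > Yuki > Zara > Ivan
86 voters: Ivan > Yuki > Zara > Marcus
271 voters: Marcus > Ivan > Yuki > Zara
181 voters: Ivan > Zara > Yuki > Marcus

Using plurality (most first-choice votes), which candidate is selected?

First-place votes: Yuki 0, Marcus 291, Ivan 267, Zara 0.
Marcus has the most first-place votes.

Marcus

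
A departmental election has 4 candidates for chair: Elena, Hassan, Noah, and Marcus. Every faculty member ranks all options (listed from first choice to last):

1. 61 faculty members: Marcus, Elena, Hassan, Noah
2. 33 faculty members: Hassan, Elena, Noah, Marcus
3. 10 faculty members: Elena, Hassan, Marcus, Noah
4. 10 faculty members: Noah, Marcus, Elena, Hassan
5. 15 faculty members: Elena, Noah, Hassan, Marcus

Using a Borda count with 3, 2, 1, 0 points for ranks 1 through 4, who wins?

Elena: 61·2 + 33·2 + 10·3 + 10·1 + 15·3 = 273
Hassan: 61·1 + 33·3 + 10·2 + 10·0 + 15·1 = 195
Noah: 61·0 + 33·1 + 10·0 + 10·3 + 15·2 = 93
Marcus: 61·3 + 33·0 + 10·1 + 10·2 + 15·0 = 213
Elena has the highest Borda score (273).

Elena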